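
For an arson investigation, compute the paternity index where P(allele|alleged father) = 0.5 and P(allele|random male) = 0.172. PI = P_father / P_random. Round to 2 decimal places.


Paternity Index calculation:
PI = P(allele|father) / P(allele|random)
PI = 0.5 / 0.172
PI = 2.91

2.91


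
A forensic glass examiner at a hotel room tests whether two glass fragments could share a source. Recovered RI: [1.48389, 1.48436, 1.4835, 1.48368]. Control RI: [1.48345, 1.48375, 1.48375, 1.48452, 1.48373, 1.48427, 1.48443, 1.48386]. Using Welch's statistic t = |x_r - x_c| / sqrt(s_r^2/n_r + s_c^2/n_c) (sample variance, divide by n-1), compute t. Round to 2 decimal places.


Welch's t-criterion for glass RI comparison:
Recovered mean = sum / n_r = 5.93543 / 4 = 1.4838575
Control mean = sum / n_c = 11.87176 / 8 = 1.48397
Recovered sample variance s_r^2 = 1.37625e-07
Control sample variance s_c^2 = 1.48714e-07
Welch SE (unpooled) = sqrt(s_r^2/n_r + s_c^2/n_c) = sqrt(3.44062e-08 + 1.85893e-08) = sqrt(5.29955e-08) = 0.000230208
|mean_r - mean_c| = 0.0001125
t = 0.0001125 / 0.000230208 = 0.49

0.49


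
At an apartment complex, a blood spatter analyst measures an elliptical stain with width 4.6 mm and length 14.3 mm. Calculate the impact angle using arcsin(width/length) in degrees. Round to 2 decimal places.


Blood spatter impact angle calculation:
width / length = 4.6 / 14.3 = 0.321678
angle = arcsin(0.321678)
angle = 18.76 degrees

18.76


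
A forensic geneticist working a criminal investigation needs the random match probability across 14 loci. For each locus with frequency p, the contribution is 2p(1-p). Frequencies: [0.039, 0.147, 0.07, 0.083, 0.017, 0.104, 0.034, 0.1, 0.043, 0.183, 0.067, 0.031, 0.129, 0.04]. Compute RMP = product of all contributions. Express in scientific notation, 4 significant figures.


Computing RMP for 14 loci:
Locus 1: 2 * 0.039 * 0.961 = 0.074958
Locus 2: 2 * 0.147 * 0.853 = 0.250782
Locus 3: 2 * 0.07 * 0.93 = 0.1302
Locus 4: 2 * 0.083 * 0.917 = 0.152222
Locus 5: 2 * 0.017 * 0.983 = 0.033422
Locus 6: 2 * 0.104 * 0.896 = 0.186368
Locus 7: 2 * 0.034 * 0.966 = 0.065688
Locus 8: 2 * 0.1 * 0.9 = 0.18
Locus 9: 2 * 0.043 * 0.957 = 0.082302
Locus 10: 2 * 0.183 * 0.817 = 0.299022
Locus 11: 2 * 0.067 * 0.933 = 0.125022
Locus 12: 2 * 0.031 * 0.969 = 0.060078
Locus 13: 2 * 0.129 * 0.871 = 0.224718
Locus 14: 2 * 0.04 * 0.96 = 0.0768
RMP = 8.753e-14

8.753e-14


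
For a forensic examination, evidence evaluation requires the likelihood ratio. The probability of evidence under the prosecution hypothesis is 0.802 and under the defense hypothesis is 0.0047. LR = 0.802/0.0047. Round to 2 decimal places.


Likelihood ratio calculation:
LR = P(E|Hp) / P(E|Hd)
LR = 0.802 / 0.0047
LR = 170.64

170.64


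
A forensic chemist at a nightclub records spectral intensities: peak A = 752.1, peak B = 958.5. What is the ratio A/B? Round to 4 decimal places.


Spectral peak ratio:
Peak A = 752.1 counts
Peak B = 958.5 counts
Ratio = 752.1 / 958.5 = 0.7847

0.7847


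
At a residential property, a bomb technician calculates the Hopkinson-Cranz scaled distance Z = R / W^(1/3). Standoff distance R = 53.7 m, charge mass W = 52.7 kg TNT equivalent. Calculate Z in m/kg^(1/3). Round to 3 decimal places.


Scaled distance calculation:
W^(1/3) = 52.7^(1/3) = 3.749185
Z = R / W^(1/3) = 53.7 / 3.749185
Z = 14.323 m/kg^(1/3)

14.323


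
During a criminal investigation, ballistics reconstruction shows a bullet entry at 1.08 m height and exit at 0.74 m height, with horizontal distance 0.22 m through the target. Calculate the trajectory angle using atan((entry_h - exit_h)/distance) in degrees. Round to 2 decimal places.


Bullet trajectory angle:
Height difference = 1.08 - 0.74 = 0.34 m
angle = atan(0.34 / 0.22)
angle = atan(1.545455)
angle = 57.09 degrees

57.09


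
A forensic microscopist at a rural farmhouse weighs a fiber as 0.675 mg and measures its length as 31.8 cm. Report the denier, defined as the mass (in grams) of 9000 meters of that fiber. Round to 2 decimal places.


Denier calculation:
Mass in grams = 0.675 mg / 1000 = 0.000675 g
Length in meters = 31.8 cm / 100 = 0.318 m
Linear density = mass / length = 0.000675 / 0.318 = 0.00212264 g/m
Denier = (g/m) * 9000 = 0.00212264 * 9000 = 19.10

19.10


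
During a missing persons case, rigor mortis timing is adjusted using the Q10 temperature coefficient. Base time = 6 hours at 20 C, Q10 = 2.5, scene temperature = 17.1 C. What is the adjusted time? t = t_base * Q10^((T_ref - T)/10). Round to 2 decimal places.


Rigor mortis time adjustment:
Exponent = (T_ref - T_actual) / 10 = (20 - 17.1) / 10 = 0.29
Q10 factor = 2.5^0.29 = 1.30438
t_adjusted = 6 * 1.30438 = 7.83 hours

7.83


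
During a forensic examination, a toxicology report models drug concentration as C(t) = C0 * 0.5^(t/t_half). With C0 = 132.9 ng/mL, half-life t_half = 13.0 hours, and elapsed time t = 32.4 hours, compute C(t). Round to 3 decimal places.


Drug concentration decay:
Number of half-lives = t / t_half = 32.4 / 13.0 = 2.492308
Decay factor = 0.5^2.492308 = 0.17772173
C(t) = 132.9 * 0.17772173 = 23.619 ng/mL

23.619


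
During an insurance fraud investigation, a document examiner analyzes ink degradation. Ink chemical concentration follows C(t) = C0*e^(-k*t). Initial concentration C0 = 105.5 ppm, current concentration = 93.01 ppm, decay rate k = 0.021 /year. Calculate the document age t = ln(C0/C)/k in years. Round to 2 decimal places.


Document age estimation:
C0/C = 105.5 / 93.01 = 1.134287
ln(C0/C) = 0.126004
t = 0.126004 / 0.021 = 6.00 years

6.00


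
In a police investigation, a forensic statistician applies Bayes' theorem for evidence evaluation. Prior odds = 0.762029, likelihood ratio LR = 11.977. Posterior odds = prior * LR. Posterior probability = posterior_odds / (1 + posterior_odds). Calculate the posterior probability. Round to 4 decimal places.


Bayesian evidence evaluation:
Posterior odds = prior_odds * LR = 0.762029 * 11.977 = 9.126821
Posterior probability = posterior_odds / (1 + posterior_odds)
= 9.126821 / (1 + 9.126821)
= 9.126821 / 10.126821
= 0.9013

0.9013


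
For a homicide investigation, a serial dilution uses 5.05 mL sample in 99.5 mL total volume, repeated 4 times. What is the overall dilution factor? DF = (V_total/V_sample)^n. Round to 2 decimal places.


Dilution factor calculation:
Single dilution = V_total / V_sample = 99.5 / 5.05 ≈ 19.70297
Number of dilutions = 4
Total DF = (99.5 / 5.05)^4 (full precision, rounded at the end) = 150704.70

150704.70


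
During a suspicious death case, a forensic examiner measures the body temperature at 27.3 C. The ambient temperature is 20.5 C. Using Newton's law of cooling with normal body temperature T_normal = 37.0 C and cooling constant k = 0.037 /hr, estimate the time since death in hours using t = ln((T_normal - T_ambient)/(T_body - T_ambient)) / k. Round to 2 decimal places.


Using Newton's law of cooling:
t = ln((T_normal - T_ambient) / (T_body - T_ambient)) / k
T_normal - T_ambient = 16.5
T_body - T_ambient = 6.8
Ratio = 2.426471
ln(ratio) = 0.886438
t = 0.886438 / 0.037 = 23.96 hours

23.96


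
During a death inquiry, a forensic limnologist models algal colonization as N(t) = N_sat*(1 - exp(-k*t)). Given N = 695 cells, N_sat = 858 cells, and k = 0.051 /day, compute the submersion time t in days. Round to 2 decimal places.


PMSI from diatom colonization curve:
N / N_sat = 695 / 858 = 0.810023
1 - N/N_sat = 0.189977
ln(1 - N/N_sat) = -1.660852
t = -ln(1 - N/N_sat) / k = -(-1.660852) / 0.051 = 32.57 days

32.57


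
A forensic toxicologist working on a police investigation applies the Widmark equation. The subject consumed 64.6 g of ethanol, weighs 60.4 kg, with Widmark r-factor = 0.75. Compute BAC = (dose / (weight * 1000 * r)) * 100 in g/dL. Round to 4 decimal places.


Applying the Widmark formula:
BAC = (dose_g / (body_wt * 1000 * r)) * 100
Denominator = 60.4 * 1000 * 0.75 = 45300
BAC = (64.6 / 45300) * 100
BAC = 0.1426 g/dL

0.1426


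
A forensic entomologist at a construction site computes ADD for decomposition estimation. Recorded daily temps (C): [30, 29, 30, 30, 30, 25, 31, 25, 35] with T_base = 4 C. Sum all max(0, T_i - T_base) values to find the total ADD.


Computing ADD day by day:
Day 1: max(0, 30 - 4) = 26
Day 2: max(0, 29 - 4) = 25
Day 3: max(0, 30 - 4) = 26
Day 4: max(0, 30 - 4) = 26
Day 5: max(0, 30 - 4) = 26
Day 6: max(0, 25 - 4) = 21
Day 7: max(0, 31 - 4) = 27
Day 8: max(0, 25 - 4) = 21
Day 9: max(0, 35 - 4) = 31
Total ADD = 229

229


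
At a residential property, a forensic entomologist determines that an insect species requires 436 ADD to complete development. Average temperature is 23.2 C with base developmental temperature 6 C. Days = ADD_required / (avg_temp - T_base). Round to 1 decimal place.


Insect development time:
Effective temperature = avg_temp - T_base = 23.2 - 6 = 17.2 C
Days = ADD / effective_temp = 436 / 17.2 = 25.3 days

25.3


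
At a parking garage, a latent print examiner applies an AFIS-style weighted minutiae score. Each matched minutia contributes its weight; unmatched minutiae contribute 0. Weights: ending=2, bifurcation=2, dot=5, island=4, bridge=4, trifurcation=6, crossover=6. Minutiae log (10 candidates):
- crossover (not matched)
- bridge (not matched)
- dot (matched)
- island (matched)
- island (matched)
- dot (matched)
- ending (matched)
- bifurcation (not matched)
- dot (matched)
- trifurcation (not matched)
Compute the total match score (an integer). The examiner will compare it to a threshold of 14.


Weighted minutiae match score:
  crossover: not matched, +0
  bridge: not matched, +0
  dot: matched, +5 (running total 5)
  island: matched, +4 (running total 9)
  island: matched, +4 (running total 13)
  dot: matched, +5 (running total 18)
  ending: matched, +2 (running total 20)
  bifurcation: not matched, +0
  dot: matched, +5 (running total 25)
  trifurcation: not matched, +0
Total score = 25
Threshold = 14; verdict = identification

25


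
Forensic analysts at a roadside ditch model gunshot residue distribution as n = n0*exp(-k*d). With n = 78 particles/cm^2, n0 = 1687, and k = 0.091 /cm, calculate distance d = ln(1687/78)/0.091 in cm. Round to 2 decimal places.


GSR distance calculation:
n0/n = 1687 / 78 = 21.628205
ln(n0/n) = 3.073998
d = 3.073998 / 0.091 = 33.78 cm

33.78


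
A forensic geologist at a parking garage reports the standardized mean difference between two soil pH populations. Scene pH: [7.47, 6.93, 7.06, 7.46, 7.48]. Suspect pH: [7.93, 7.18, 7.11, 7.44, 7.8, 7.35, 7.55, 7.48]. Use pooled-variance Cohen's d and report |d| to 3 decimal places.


Pooled-variance Cohen's d for soil pH comparison:
Scene mean = 36.4 / 5 = 7.28
Suspect mean = 59.84 / 8 = 7.48
Scene sample variance s_s^2 = 0.06985
Suspect sample variance s_c^2 = 0.079314
Pooled variance = ((n_s-1)*s_s^2 + (n_c-1)*s_c^2) / (n_s + n_c - 2) = 0.075873
Pooled SD = sqrt(0.075873) = 0.275451
Mean difference = -0.2
|d| = |-0.2| / 0.275451 = 0.726

0.726


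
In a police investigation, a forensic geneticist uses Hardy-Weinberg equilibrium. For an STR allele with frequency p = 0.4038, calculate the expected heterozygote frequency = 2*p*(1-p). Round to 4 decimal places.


Hardy-Weinberg heterozygote frequency:
q = 1 - p = 1 - 0.4038 = 0.5962
2pq = 2 * 0.4038 * 0.5962 = 0.4815

0.4815


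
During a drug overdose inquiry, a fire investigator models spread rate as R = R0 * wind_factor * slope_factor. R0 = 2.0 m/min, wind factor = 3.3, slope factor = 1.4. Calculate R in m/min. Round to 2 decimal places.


Fire spread rate calculation:
R = R0 * wind_factor * slope_factor
= 2.0 * 3.3 * 1.4
= 6.6 * 1.4
= 9.24 m/min

9.24


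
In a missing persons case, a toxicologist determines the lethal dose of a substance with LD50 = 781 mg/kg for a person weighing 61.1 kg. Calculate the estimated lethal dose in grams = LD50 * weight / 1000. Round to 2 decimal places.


Lethal dose calculation:
Lethal dose = LD50 * body_weight / 1000
= 781 * 61.1 / 1000
= 47719.1 / 1000
= 47.72 g

47.72


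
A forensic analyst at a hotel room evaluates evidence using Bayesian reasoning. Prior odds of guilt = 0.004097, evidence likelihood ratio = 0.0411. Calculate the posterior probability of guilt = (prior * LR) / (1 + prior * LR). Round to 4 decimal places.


Bayesian evidence evaluation:
Posterior odds = prior_odds * LR = 0.004097 * 0.0411 = 0.0001683867
Posterior probability = posterior_odds / (1 + posterior_odds)
= 0.0001683867 / (1 + 0.0001683867)
= 0.0001683867 / 1.0001683867
= 0.0002

0.0002


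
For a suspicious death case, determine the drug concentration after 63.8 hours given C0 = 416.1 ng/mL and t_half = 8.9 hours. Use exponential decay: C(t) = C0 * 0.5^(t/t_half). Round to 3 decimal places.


Drug concentration decay:
Number of half-lives = t / t_half = 63.8 / 8.9 = 7.168539
Decay factor = 0.5^7.168539 = 0.00695112
C(t) = 416.1 * 0.00695112 = 2.892 ng/mL

2.892


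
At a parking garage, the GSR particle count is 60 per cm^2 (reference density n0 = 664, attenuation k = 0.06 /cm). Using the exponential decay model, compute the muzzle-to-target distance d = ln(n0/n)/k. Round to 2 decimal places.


GSR distance calculation:
n0/n = 664 / 60 = 11.066667
ln(n0/n) = 2.403938
d = 2.403938 / 0.06 = 40.07 cm

40.07


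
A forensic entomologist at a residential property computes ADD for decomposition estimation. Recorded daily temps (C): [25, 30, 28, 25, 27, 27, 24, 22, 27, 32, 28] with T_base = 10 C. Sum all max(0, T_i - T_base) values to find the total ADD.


Computing ADD day by day:
Day 1: max(0, 25 - 10) = 15
Day 2: max(0, 30 - 10) = 20
Day 3: max(0, 28 - 10) = 18
Day 4: max(0, 25 - 10) = 15
Day 5: max(0, 27 - 10) = 17
Day 6: max(0, 27 - 10) = 17
Day 7: max(0, 24 - 10) = 14
Day 8: max(0, 22 - 10) = 12
Day 9: max(0, 27 - 10) = 17
Day 10: max(0, 32 - 10) = 22
Day 11: max(0, 28 - 10) = 18
Total ADD = 185

185


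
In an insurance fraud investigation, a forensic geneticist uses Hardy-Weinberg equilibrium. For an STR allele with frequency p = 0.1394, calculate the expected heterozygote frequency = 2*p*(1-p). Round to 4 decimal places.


Hardy-Weinberg heterozygote frequency:
q = 1 - p = 1 - 0.1394 = 0.8606
2pq = 2 * 0.1394 * 0.8606 = 0.2399

0.2399


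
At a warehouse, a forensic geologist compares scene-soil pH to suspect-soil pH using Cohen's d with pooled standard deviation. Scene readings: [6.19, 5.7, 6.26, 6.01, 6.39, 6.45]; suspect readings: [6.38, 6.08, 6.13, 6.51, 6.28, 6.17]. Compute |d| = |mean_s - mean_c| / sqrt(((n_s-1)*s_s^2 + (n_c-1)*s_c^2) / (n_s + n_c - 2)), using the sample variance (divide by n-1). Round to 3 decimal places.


Pooled-variance Cohen's d for soil pH comparison:
Scene mean = 37 / 6 = 6.166667
Suspect mean = 37.55 / 6 = 6.258333
Scene sample variance s_s^2 = 0.076347
Suspect sample variance s_c^2 = 0.026937
Pooled variance = ((n_s-1)*s_s^2 + (n_c-1)*s_c^2) / (n_s + n_c - 2) = 0.051642
Pooled SD = sqrt(0.051642) = 0.227249
Mean difference = -0.091667
|d| = |-0.091667| / 0.227249 = 0.403

0.403


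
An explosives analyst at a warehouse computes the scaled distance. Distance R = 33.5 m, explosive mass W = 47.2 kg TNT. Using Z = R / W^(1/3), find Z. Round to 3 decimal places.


Scaled distance calculation:
W^(1/3) = 47.2^(1/3) = 3.613938
Z = R / W^(1/3) = 33.5 / 3.613938
Z = 9.270 m/kg^(1/3)

9.270


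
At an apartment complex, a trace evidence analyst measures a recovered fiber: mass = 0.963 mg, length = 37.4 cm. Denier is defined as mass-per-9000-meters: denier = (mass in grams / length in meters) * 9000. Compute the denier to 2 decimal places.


Denier calculation:
Mass in grams = 0.963 mg / 1000 = 0.000963 g
Length in meters = 37.4 cm / 100 = 0.374 m
Linear density = mass / length = 0.000963 / 0.374 = 0.00257487 g/m
Denier = (g/m) * 9000 = 0.00257487 * 9000 = 23.17

23.17


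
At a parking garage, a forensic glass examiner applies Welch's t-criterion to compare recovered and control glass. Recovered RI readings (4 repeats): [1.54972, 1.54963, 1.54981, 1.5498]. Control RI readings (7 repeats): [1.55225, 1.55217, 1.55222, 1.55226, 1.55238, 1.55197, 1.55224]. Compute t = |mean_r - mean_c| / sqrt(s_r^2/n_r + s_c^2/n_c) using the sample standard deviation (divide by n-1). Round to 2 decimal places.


Welch's t-criterion for glass RI comparison:
Recovered mean = sum / n_r = 6.19896 / 4 = 1.54974
Control mean = sum / n_c = 10.86549 / 7 = 1.5522129
Recovered sample variance s_r^2 = 7e-09
Control sample variance s_c^2 = 1.55238e-08
Welch SE (unpooled) = sqrt(s_r^2/n_r + s_c^2/n_c) = sqrt(1.75e-09 + 2.21769e-09) = sqrt(3.96769e-09) = 6.29896e-05
|mean_r - mean_c| = 0.00247286
t = 0.00247286 / 6.29896e-05 = 39.26

39.26


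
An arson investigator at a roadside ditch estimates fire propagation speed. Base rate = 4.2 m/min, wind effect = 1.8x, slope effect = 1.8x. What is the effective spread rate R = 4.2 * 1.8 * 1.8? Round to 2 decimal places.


Fire spread rate calculation:
R = R0 * wind_factor * slope_factor
= 4.2 * 1.8 * 1.8
= 7.56 * 1.8
= 13.61 m/min

13.61


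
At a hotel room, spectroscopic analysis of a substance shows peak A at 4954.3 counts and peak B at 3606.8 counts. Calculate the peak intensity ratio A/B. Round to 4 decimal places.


Spectral peak ratio:
Peak A = 4954.3 counts
Peak B = 3606.8 counts
Ratio = 4954.3 / 3606.8 = 1.3736

1.3736


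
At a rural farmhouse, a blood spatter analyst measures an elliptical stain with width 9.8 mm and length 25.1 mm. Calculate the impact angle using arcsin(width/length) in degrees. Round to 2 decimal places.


Blood spatter impact angle calculation:
width / length = 9.8 / 25.1 = 0.390438
angle = arcsin(0.390438)
angle = 22.98 degrees

22.98


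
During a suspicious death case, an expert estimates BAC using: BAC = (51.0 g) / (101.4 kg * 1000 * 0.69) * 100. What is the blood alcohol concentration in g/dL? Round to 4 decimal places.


Applying the Widmark formula:
BAC = (dose_g / (body_wt * 1000 * r)) * 100
Denominator = 101.4 * 1000 * 0.69 = 69966
BAC = (51.0 / 69966) * 100
BAC = 0.0729 g/dL

0.0729


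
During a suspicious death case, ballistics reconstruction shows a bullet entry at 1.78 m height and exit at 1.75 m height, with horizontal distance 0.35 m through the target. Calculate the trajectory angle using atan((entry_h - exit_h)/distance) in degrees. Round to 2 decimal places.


Bullet trajectory angle:
Height difference = 1.78 - 1.75 = 0.03 m
angle = atan(0.03 / 0.35)
angle = atan(0.085714)
angle = 4.90 degrees

4.90


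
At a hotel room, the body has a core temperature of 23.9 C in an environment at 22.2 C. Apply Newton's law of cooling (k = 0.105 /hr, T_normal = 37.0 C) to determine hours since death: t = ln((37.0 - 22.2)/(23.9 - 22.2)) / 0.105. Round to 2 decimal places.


Using Newton's law of cooling:
t = ln((T_normal - T_ambient) / (T_body - T_ambient)) / k
T_normal - T_ambient = 14.8
T_body - T_ambient = 1.7
Ratio = 8.705882
ln(ratio) = 2.163999
t = 2.163999 / 0.105 = 20.61 hours

20.61


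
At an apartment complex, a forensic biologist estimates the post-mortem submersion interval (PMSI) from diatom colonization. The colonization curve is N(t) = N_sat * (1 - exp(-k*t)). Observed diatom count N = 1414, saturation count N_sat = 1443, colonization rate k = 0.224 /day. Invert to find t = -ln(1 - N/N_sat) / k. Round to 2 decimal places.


PMSI from diatom colonization curve:
N / N_sat = 1414 / 1443 = 0.979903
1 - N/N_sat = 0.020097
ln(1 - N/N_sat) = -3.907185
t = -ln(1 - N/N_sat) / k = -(-3.907185) / 0.224 = 17.44 days

17.44


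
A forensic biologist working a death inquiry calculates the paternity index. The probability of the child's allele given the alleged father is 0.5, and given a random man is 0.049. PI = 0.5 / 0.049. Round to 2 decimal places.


Paternity Index calculation:
PI = P(allele|father) / P(allele|random)
PI = 0.5 / 0.049
PI = 10.20

10.20


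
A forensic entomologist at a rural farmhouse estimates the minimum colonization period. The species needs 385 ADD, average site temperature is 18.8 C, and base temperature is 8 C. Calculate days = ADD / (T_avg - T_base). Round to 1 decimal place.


Insect development time:
Effective temperature = avg_temp - T_base = 18.8 - 8 = 10.8 C
Days = ADD / effective_temp = 385 / 10.8 = 35.6 days

35.6


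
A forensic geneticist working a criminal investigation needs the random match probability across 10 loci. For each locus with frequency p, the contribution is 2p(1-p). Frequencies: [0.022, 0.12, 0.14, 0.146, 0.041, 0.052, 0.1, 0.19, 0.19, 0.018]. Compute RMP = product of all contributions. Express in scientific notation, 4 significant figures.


Computing RMP for 10 loci:
Locus 1: 2 * 0.022 * 0.978 = 0.043032
Locus 2: 2 * 0.12 * 0.88 = 0.2112
Locus 3: 2 * 0.14 * 0.86 = 0.2408
Locus 4: 2 * 0.146 * 0.854 = 0.249368
Locus 5: 2 * 0.041 * 0.959 = 0.078638
Locus 6: 2 * 0.052 * 0.948 = 0.098592
Locus 7: 2 * 0.1 * 0.9 = 0.18
Locus 8: 2 * 0.19 * 0.81 = 0.3078
Locus 9: 2 * 0.19 * 0.81 = 0.3078
Locus 10: 2 * 0.018 * 0.982 = 0.035352
RMP = 2.551e-09

2.551e-09


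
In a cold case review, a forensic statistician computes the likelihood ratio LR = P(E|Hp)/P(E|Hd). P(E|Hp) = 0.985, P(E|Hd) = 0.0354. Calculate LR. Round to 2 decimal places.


Likelihood ratio calculation:
LR = P(E|Hp) / P(E|Hd)
LR = 0.985 / 0.0354
LR = 27.82

27.82


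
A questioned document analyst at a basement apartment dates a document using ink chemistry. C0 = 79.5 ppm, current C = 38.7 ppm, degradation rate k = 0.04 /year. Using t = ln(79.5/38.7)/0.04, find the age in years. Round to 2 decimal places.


Document age estimation:
C0/C = 79.5 / 38.7 = 2.054264
ln(C0/C) = 0.719918
t = 0.719918 / 0.04 = 18.00 years

18.00


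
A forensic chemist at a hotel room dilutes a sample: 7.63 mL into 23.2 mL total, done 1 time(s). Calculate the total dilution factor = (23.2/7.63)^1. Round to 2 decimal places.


Dilution factor calculation:
Single dilution = V_total / V_sample = 23.2 / 7.63 ≈ 3.040629
Number of dilutions = 1
Total DF = (23.2 / 7.63)^1 (full precision, rounded at the end) = 3.04

3.04


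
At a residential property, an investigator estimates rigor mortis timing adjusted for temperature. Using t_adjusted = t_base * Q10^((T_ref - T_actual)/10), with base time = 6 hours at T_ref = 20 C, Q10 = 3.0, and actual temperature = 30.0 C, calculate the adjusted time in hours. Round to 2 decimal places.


Rigor mortis time adjustment:
Exponent = (T_ref - T_actual) / 10 = (20 - 30.0) / 10 = -1
Q10 factor = 3.0^-1 = 0.33333
t_adjusted = 6 * 0.33333 = 2.00 hours

2.00


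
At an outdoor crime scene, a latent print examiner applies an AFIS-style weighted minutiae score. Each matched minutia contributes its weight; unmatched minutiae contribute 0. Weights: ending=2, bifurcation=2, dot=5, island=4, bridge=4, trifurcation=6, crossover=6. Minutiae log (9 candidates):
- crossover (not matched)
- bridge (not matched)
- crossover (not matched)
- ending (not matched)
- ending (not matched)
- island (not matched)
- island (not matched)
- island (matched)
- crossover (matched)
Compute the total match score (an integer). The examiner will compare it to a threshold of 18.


Weighted minutiae match score:
  crossover: not matched, +0
  bridge: not matched, +0
  crossover: not matched, +0
  ending: not matched, +0
  ending: not matched, +0
  island: not matched, +0
  island: not matched, +0
  island: matched, +4 (running total 4)
  crossover: matched, +6 (running total 10)
Total score = 10
Threshold = 18; verdict = inconclusive

10


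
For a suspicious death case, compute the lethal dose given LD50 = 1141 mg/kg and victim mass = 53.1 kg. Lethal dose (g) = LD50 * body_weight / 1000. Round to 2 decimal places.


Lethal dose calculation:
Lethal dose = LD50 * body_weight / 1000
= 1141 * 53.1 / 1000
= 60587.1 / 1000
= 60.59 g

60.59


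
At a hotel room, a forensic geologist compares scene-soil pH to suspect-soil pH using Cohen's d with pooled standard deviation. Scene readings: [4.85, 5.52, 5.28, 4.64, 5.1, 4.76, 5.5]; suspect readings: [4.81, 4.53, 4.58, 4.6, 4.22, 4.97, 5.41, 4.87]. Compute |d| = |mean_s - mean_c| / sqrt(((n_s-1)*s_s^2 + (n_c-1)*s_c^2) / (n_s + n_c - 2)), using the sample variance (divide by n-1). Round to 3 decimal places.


Pooled-variance Cohen's d for soil pH comparison:
Scene mean = 35.65 / 7 = 5.092857
Suspect mean = 37.99 / 8 = 4.74875
Scene sample variance s_s^2 = 0.126357
Suspect sample variance s_c^2 = 0.126098
Pooled variance = ((n_s-1)*s_s^2 + (n_c-1)*s_c^2) / (n_s + n_c - 2) = 0.126218
Pooled SD = sqrt(0.126218) = 0.355272
Mean difference = 0.344107
|d| = |0.344107| / 0.355272 = 0.969

0.969


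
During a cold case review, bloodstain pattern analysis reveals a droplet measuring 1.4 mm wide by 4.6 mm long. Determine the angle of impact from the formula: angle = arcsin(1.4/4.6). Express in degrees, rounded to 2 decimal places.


Blood spatter impact angle calculation:
width / length = 1.4 / 4.6 = 0.304348
angle = arcsin(0.304348)
angle = 17.72 degrees

17.72


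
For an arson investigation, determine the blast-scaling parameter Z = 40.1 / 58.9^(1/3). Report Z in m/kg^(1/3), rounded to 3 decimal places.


Scaled distance calculation:
W^(1/3) = 58.9^(1/3) = 3.890796
Z = R / W^(1/3) = 40.1 / 3.890796
Z = 10.306 m/kg^(1/3)

10.306


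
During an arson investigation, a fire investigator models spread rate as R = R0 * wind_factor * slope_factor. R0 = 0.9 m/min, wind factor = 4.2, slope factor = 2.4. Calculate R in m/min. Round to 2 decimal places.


Fire spread rate calculation:
R = R0 * wind_factor * slope_factor
= 0.9 * 4.2 * 2.4
= 3.78 * 2.4
= 9.07 m/min

9.07


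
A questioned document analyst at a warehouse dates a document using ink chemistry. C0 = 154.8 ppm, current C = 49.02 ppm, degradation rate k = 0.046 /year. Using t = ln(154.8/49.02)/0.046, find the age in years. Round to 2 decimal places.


Document age estimation:
C0/C = 154.8 / 49.02 = 3.157895
ln(C0/C) = 1.149906
t = 1.149906 / 0.046 = 25.00 years

25.00


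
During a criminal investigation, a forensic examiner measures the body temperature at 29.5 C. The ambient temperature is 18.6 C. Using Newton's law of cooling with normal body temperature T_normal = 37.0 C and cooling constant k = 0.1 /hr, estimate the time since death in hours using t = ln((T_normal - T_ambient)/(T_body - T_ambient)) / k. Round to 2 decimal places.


Using Newton's law of cooling:
t = ln((T_normal - T_ambient) / (T_body - T_ambient)) / k
T_normal - T_ambient = 18.4
T_body - T_ambient = 10.9
Ratio = 1.688073
ln(ratio) = 0.523588
t = 0.523588 / 0.1 = 5.24 hours

5.24


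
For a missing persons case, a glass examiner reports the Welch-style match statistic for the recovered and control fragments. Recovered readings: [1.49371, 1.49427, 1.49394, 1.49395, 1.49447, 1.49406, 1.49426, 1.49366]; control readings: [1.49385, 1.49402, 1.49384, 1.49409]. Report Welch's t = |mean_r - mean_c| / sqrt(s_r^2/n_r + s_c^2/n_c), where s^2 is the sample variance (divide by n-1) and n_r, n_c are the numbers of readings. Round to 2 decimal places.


Welch's t-criterion for glass RI comparison:
Recovered mean = sum / n_r = 11.95232 / 8 = 1.49404
Control mean = sum / n_c = 5.9758 / 4 = 1.49395
Recovered sample variance s_r^2 = 7.97143e-08
Control sample variance s_c^2 = 1.55333e-08
Welch SE (unpooled) = sqrt(s_r^2/n_r + s_c^2/n_c) = sqrt(9.96429e-09 + 3.88333e-09) = sqrt(1.38476e-08) = 0.000117676
|mean_r - mean_c| = 9e-05
t = 9e-05 / 0.000117676 = 0.76

0.76


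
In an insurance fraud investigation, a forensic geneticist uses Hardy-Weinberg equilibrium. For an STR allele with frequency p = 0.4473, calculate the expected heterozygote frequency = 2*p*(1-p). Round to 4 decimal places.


Hardy-Weinberg heterozygote frequency:
q = 1 - p = 1 - 0.4473 = 0.5527
2pq = 2 * 0.4473 * 0.5527 = 0.4944

0.4944


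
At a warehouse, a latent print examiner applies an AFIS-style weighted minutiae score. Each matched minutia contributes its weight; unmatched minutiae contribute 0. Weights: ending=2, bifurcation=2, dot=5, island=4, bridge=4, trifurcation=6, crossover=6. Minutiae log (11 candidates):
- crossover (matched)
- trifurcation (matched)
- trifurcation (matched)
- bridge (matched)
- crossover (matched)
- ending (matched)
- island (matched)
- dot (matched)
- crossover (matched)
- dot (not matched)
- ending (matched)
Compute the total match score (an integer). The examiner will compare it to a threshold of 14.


Weighted minutiae match score:
  crossover: matched, +6 (running total 6)
  trifurcation: matched, +6 (running total 12)
  trifurcation: matched, +6 (running total 18)
  bridge: matched, +4 (running total 22)
  crossover: matched, +6 (running total 28)
  ending: matched, +2 (running total 30)
  island: matched, +4 (running total 34)
  dot: matched, +5 (running total 39)
  crossover: matched, +6 (running total 45)
  dot: not matched, +0
  ending: matched, +2 (running total 47)
Total score = 47
Threshold = 14; verdict = identification

47


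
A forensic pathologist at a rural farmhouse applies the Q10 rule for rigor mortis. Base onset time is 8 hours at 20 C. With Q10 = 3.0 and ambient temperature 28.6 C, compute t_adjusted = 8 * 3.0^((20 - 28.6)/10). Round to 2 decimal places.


Rigor mortis time adjustment:
Exponent = (T_ref - T_actual) / 10 = (20 - 28.6) / 10 = -0.86
Q10 factor = 3.0^-0.86 = 0.38875
t_adjusted = 8 * 0.38875 = 3.11 hours

3.11


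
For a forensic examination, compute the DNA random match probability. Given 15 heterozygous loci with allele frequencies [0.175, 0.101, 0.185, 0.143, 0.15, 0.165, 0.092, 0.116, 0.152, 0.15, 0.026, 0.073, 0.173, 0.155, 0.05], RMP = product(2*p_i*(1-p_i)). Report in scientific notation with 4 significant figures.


Computing RMP for 15 loci:
Locus 1: 2 * 0.175 * 0.825 = 0.28875
Locus 2: 2 * 0.101 * 0.899 = 0.181598
Locus 3: 2 * 0.185 * 0.815 = 0.30155
Locus 4: 2 * 0.143 * 0.857 = 0.245102
Locus 5: 2 * 0.15 * 0.85 = 0.255
Locus 6: 2 * 0.165 * 0.835 = 0.27555
Locus 7: 2 * 0.092 * 0.908 = 0.167072
Locus 8: 2 * 0.116 * 0.884 = 0.205088
Locus 9: 2 * 0.152 * 0.848 = 0.257792
Locus 10: 2 * 0.15 * 0.85 = 0.255
Locus 11: 2 * 0.026 * 0.974 = 0.050648
Locus 12: 2 * 0.073 * 0.927 = 0.135342
Locus 13: 2 * 0.173 * 0.827 = 0.286142
Locus 14: 2 * 0.155 * 0.845 = 0.26195
Locus 15: 2 * 0.05 * 0.95 = 0.095
RMP = 2.994e-11

2.994e-11


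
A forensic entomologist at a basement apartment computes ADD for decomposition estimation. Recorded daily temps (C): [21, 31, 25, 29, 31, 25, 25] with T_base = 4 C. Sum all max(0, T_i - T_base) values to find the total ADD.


Computing ADD day by day:
Day 1: max(0, 21 - 4) = 17
Day 2: max(0, 31 - 4) = 27
Day 3: max(0, 25 - 4) = 21
Day 4: max(0, 29 - 4) = 25
Day 5: max(0, 31 - 4) = 27
Day 6: max(0, 25 - 4) = 21
Day 7: max(0, 25 - 4) = 21
Total ADD = 159

159


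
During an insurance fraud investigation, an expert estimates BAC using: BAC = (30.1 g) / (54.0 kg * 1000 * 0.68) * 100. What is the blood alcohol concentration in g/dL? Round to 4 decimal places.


Applying the Widmark formula:
BAC = (dose_g / (body_wt * 1000 * r)) * 100
Denominator = 54.0 * 1000 * 0.68 = 36720
BAC = (30.1 / 36720) * 100
BAC = 0.0820 g/dL

0.0820


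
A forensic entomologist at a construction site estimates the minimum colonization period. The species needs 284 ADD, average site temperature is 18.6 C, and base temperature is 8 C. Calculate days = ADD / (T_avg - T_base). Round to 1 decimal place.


Insect development time:
Effective temperature = avg_temp - T_base = 18.6 - 8 = 10.6 C
Days = ADD / effective_temp = 284 / 10.6 = 26.8 days

26.8


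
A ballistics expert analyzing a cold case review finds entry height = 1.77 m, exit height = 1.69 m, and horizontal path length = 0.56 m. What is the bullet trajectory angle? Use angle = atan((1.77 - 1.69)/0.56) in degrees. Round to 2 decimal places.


Bullet trajectory angle:
Height difference = 1.77 - 1.69 = 0.08 m
angle = atan(0.08 / 0.56)
angle = atan(0.142857)
angle = 8.13 degrees

8.13


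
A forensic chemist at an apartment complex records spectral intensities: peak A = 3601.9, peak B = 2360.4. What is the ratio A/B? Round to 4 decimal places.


Spectral peak ratio:
Peak A = 3601.9 counts
Peak B = 2360.4 counts
Ratio = 3601.9 / 2360.4 = 1.5260

1.5260


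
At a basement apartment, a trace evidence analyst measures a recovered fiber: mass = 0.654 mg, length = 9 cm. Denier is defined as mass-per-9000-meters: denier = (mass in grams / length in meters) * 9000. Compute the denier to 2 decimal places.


Denier calculation:
Mass in grams = 0.654 mg / 1000 = 0.000654 g
Length in meters = 9 cm / 100 = 0.09 m
Linear density = mass / length = 0.000654 / 0.09 = 0.00726667 g/m
Denier = (g/m) * 9000 = 0.00726667 * 9000 = 65.40

65.40


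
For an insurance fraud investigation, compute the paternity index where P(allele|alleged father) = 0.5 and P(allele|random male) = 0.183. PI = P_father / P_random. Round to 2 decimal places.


Paternity Index calculation:
PI = P(allele|father) / P(allele|random)
PI = 0.5 / 0.183
PI = 2.73

2.73


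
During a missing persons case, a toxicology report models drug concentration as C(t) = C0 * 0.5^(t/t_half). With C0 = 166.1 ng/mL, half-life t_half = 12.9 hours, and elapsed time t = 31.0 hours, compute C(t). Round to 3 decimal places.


Drug concentration decay:
Number of half-lives = t / t_half = 31.0 / 12.9 = 2.403101
Decay factor = 0.5^2.403101 = 0.18905776
C(t) = 166.1 * 0.18905776 = 31.402 ng/mL

31.402


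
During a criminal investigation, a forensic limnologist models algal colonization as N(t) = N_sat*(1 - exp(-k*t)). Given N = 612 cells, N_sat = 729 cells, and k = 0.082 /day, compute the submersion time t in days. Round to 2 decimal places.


PMSI from diatom colonization curve:
N / N_sat = 612 / 729 = 0.839506
1 - N/N_sat = 0.160494
ln(1 - N/N_sat) = -1.829499
t = -ln(1 - N/N_sat) / k = -(-1.829499) / 0.082 = 22.31 days

22.31


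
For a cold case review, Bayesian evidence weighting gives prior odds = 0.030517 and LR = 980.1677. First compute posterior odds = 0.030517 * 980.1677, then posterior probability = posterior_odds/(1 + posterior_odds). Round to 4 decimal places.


Bayesian evidence evaluation:
Posterior odds = prior_odds * LR = 0.030517 * 980.1677 = 29.91178
Posterior probability = posterior_odds / (1 + posterior_odds)
= 29.91178 / (1 + 29.91178)
= 29.91178 / 30.91178
= 0.9676

0.9676


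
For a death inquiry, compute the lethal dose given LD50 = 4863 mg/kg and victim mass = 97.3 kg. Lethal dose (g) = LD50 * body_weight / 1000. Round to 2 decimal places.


Lethal dose calculation:
Lethal dose = LD50 * body_weight / 1000
= 4863 * 97.3 / 1000
= 473169.9 / 1000
= 473.17 g

473.17


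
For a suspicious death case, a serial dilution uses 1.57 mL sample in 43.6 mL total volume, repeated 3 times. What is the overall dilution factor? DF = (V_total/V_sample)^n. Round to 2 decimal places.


Dilution factor calculation:
Single dilution = V_total / V_sample = 43.6 / 1.57 ≈ 27.770701
Number of dilutions = 3
Total DF = (43.6 / 1.57)^3 (full precision, rounded at the end) = 21417.09

21417.09


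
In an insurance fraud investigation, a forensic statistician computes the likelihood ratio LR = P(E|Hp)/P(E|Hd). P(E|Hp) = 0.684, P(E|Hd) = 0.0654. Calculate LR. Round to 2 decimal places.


Likelihood ratio calculation:
LR = P(E|Hp) / P(E|Hd)
LR = 0.684 / 0.0654
LR = 10.46

10.46


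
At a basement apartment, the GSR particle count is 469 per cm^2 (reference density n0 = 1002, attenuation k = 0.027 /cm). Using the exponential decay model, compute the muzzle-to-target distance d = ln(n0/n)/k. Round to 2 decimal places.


GSR distance calculation:
n0/n = 1002 / 469 = 2.136461
ln(n0/n) = 0.759151
d = 0.759151 / 0.027 = 28.12 cm

28.12


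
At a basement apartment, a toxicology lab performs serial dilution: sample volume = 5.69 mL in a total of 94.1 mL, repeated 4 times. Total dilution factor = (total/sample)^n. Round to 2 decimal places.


Dilution factor calculation:
Single dilution = V_total / V_sample = 94.1 / 5.69 ≈ 16.537786
Number of dilutions = 4
Total DF = (94.1 / 5.69)^4 (full precision, rounded at the end) = 74801.35

74801.35


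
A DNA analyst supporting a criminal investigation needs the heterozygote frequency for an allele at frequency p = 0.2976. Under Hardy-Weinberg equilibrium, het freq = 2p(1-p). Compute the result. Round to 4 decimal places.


Hardy-Weinberg heterozygote frequency:
q = 1 - p = 1 - 0.2976 = 0.7024
2pq = 2 * 0.2976 * 0.7024 = 0.4181

0.4181


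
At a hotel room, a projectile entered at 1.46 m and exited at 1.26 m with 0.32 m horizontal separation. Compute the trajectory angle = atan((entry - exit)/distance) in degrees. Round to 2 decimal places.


Bullet trajectory angle:
Height difference = 1.46 - 1.26 = 0.2 m
angle = atan(0.2 / 0.32)
angle = atan(0.625)
angle = 32.01 degrees

32.01


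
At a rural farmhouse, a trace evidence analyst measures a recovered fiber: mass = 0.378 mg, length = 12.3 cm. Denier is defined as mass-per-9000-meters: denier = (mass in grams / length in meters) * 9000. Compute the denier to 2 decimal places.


Denier calculation:
Mass in grams = 0.378 mg / 1000 = 0.000378 g
Length in meters = 12.3 cm / 100 = 0.123 m
Linear density = mass / length = 0.000378 / 0.123 = 0.00307317 g/m
Denier = (g/m) * 9000 = 0.00307317 * 9000 = 27.66

27.66


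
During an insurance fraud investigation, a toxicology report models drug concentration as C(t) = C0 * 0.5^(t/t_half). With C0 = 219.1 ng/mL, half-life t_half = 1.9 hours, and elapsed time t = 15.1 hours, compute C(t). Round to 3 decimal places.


Drug concentration decay:
Number of half-lives = t / t_half = 15.1 / 1.9 = 7.947368
Decay factor = 0.5^7.947368 = 0.00405139
C(t) = 219.1 * 0.00405139 = 0.888 ng/mL

0.888


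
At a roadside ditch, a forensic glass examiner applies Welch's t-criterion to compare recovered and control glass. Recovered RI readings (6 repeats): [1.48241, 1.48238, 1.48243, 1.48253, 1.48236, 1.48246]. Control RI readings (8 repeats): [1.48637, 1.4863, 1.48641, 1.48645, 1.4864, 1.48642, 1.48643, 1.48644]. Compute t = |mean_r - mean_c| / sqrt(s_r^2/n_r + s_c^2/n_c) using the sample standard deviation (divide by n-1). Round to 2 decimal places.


Welch's t-criterion for glass RI comparison:
Recovered mean = sum / n_r = 8.89457 / 6 = 1.4824283
Control mean = sum / n_c = 11.89122 / 8 = 1.4864025
Recovered sample variance s_r^2 = 3.73667e-09
Control sample variance s_c^2 = 2.33571e-09
Welch SE (unpooled) = sqrt(s_r^2/n_r + s_c^2/n_c) = sqrt(6.22778e-10 + 2.91964e-10) = sqrt(9.14742e-10) = 3.02447e-05
|mean_r - mean_c| = 0.00397417
t = 0.00397417 / 3.02447e-05 = 131.40

131.40


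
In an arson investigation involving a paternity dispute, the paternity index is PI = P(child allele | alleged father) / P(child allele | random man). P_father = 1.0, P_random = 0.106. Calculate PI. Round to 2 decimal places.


Paternity Index calculation:
PI = P(allele|father) / P(allele|random)
PI = 1.0 / 0.106
PI = 9.43

9.43


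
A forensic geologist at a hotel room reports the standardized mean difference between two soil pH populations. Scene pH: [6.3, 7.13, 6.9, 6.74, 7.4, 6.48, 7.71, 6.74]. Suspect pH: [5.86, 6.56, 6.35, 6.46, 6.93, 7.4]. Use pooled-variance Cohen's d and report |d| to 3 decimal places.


Pooled-variance Cohen's d for soil pH comparison:
Scene mean = 55.4 / 8 = 6.925
Suspect mean = 39.56 / 6 = 6.593333
Scene sample variance s_s^2 = 0.220229
Suspect sample variance s_c^2 = 0.275987
Pooled variance = ((n_s-1)*s_s^2 + (n_c-1)*s_c^2) / (n_s + n_c - 2) = 0.243461
Pooled SD = sqrt(0.243461) = 0.493418
Mean difference = 0.331667
|d| = |0.331667| / 0.493418 = 0.672

0.672


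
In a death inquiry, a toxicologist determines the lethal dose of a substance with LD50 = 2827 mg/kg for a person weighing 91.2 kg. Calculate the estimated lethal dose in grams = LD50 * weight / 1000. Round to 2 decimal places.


Lethal dose calculation:
Lethal dose = LD50 * body_weight / 1000
= 2827 * 91.2 / 1000
= 257822.4 / 1000
= 257.82 g

257.82


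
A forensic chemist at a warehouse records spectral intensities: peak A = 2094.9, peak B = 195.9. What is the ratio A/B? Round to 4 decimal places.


Spectral peak ratio:
Peak A = 2094.9 counts
Peak B = 195.9 counts
Ratio = 2094.9 / 195.9 = 10.6937

10.6937
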